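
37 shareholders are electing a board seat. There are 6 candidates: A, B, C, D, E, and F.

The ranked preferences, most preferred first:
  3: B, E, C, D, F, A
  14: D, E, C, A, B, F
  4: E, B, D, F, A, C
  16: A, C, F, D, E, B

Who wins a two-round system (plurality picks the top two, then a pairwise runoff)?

D

Round 1 first-place votes: A 16, B 3, C 0, D 14, E 4, F 0. A and D advance.
Runoff: A is ranked above D on 16 ballots, D above A on 21.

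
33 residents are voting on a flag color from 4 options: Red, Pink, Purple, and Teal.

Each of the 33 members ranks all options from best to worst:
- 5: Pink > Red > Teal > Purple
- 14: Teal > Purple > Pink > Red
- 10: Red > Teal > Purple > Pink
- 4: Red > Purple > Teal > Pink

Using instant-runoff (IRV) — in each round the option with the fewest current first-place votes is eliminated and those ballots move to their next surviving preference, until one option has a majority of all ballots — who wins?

Round 1: Red 14, Pink 5, Purple 0, Teal 14. Purple eliminated.
Round 2: Red 14, Pink 5, Teal 14. Pink eliminated.
Round 3: Red 19, Teal 14. Red has a majority (≥17).

Red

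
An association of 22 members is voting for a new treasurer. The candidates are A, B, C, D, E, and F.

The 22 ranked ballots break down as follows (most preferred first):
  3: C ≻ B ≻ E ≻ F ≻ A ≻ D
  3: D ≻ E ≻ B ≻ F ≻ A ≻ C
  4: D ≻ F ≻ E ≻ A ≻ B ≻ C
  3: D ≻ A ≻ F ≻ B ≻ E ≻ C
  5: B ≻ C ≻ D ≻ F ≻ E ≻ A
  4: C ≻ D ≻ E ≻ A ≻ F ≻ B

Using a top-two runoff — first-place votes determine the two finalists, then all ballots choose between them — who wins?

Round 1 first-place votes: A 0, B 5, C 7, D 10, E 0, F 0. D and C advance.
Runoff: D is ranked above C on 10 ballots, C above D on 12.

C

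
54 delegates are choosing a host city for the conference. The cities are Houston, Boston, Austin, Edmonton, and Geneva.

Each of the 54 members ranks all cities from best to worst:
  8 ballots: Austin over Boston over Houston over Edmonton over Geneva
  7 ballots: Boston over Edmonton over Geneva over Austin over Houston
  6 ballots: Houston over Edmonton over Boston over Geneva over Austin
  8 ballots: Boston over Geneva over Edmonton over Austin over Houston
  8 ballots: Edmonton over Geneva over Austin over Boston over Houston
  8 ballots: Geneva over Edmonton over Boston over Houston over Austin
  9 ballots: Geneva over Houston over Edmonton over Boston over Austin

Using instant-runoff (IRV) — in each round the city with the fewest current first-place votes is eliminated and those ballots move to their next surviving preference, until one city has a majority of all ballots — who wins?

Round 1: Houston 6, Boston 15, Austin 8, Edmonton 8, Geneva 17. Houston eliminated.
Round 2: Boston 15, Austin 8, Edmonton 14, Geneva 17. Austin eliminated.
Round 3: Boston 23, Edmonton 14, Geneva 17. Edmonton eliminated.
Round 4: Boston 29, Geneva 25. Boston has a majority (≥28).

Boston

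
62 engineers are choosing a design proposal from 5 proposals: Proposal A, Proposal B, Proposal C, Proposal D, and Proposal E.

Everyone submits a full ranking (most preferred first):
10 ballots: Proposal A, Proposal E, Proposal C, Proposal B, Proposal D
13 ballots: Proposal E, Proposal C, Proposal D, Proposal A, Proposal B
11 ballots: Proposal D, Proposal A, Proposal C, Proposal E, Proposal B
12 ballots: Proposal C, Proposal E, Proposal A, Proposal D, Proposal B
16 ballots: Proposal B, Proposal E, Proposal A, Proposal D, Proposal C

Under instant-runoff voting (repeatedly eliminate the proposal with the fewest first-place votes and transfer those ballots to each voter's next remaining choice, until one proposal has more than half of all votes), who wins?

Round 1: Proposal A 10, Proposal B 16, Proposal C 12, Proposal D 11, Proposal E 13. Proposal A eliminated.
Round 2: Proposal B 16, Proposal C 12, Proposal D 11, Proposal E 23. Proposal D eliminated.
Round 3: Proposal B 16, Proposal C 23, Proposal E 23. Proposal B eliminated.
Round 4: Proposal C 23, Proposal E 39. Proposal E has a majority (≥32).

Proposal E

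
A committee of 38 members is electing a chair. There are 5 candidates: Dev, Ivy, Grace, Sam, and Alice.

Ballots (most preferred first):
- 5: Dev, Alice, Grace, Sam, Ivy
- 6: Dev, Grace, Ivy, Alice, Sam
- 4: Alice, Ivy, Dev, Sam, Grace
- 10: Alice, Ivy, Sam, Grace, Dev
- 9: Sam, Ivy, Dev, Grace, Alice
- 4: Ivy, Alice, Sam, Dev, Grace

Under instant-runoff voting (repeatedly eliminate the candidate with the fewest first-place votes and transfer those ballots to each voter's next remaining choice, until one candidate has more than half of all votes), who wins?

Round 1: Dev 11, Ivy 4, Grace 0, Sam 9, Alice 14. Grace eliminated.
Round 2: Dev 11, Ivy 4, Sam 9, Alice 14. Ivy eliminated.
Round 3: Dev 11, Sam 9, Alice 18. Sam eliminated.
Round 4: Dev 20, Alice 18. Dev has a majority (≥20).

Dev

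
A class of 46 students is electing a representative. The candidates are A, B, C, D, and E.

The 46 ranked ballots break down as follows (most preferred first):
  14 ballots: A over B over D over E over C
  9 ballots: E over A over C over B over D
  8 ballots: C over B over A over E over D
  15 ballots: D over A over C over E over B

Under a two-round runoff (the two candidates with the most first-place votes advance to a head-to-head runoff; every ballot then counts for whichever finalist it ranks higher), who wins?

Round 1 first-place votes: A 14, B 0, C 8, D 15, E 9. D and A advance.
Runoff: D is ranked above A on 15 ballots, A above D on 31.

A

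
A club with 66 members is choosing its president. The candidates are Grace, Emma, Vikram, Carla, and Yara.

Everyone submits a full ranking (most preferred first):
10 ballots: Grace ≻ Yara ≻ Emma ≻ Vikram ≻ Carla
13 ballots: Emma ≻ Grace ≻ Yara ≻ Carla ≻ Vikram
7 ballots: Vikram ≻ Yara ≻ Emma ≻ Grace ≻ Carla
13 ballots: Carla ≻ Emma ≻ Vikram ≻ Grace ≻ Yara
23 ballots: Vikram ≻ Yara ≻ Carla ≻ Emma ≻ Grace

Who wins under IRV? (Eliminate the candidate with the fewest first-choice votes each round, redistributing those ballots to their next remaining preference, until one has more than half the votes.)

Emma

Round 1: Grace 10, Emma 13, Vikram 30, Carla 13, Yara 0. Yara eliminated.
Round 2: Grace 10, Emma 13, Vikram 30, Carla 13. Grace eliminated.
Round 3: Emma 23, Vikram 30, Carla 13. Carla eliminated.
Round 4: Emma 36, Vikram 30. Emma has a majority (≥34).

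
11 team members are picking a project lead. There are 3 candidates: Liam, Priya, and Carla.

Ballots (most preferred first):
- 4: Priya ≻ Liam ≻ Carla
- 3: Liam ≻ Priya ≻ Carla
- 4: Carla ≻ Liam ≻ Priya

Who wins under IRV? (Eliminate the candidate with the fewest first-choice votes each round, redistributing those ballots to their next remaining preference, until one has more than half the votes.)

Priya

Round 1: Liam 3, Priya 4, Carla 4. Liam eliminated.
Round 2: Priya 7, Carla 4. Priya has a majority (≥6).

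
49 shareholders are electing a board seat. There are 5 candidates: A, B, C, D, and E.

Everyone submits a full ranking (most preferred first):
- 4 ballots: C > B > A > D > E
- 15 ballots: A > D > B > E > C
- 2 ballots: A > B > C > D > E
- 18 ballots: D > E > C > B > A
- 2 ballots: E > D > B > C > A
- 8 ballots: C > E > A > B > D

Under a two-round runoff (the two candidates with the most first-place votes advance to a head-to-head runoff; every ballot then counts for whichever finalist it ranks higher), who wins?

A

Round 1 first-place votes: A 17, B 0, C 12, D 18, E 2. D and A advance.
Runoff: D is ranked above A on 20 ballots, A above D on 29.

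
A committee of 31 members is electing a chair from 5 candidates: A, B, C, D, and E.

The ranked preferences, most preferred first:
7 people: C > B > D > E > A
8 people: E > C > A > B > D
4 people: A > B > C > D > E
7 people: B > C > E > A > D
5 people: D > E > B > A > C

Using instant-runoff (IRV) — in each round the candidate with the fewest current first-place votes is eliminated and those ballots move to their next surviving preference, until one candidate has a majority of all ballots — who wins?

B

Round 1: A 4, B 7, C 7, D 5, E 8. A eliminated.
Round 2: B 11, C 7, D 5, E 8. D eliminated.
Round 3: B 11, C 7, E 13. C eliminated.
Round 4: B 18, E 13. B has a majority (≥16).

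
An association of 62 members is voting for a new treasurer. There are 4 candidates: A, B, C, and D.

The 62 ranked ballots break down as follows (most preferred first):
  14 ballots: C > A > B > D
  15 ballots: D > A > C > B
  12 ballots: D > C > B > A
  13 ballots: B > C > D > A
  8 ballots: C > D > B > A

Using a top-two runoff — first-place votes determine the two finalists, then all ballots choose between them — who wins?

Round 1 first-place votes: A 0, B 13, C 22, D 27. D and C advance.
Runoff: D is ranked above C on 27 ballots, C above D on 35.

C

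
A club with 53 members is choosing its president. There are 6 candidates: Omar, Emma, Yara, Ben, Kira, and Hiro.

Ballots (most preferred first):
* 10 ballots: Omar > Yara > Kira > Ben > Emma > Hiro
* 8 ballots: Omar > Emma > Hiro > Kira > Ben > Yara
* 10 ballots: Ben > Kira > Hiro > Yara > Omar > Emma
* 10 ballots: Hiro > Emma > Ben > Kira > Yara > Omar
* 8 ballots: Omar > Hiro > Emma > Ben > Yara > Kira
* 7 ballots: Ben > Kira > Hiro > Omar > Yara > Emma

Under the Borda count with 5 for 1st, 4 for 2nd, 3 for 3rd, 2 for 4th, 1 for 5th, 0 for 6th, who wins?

Omar: 10×5 + 8×5 + 10×1 + 10×0 + 8×5 + 7×2 = 154
Emma: 10×1 + 8×4 + 10×0 + 10×4 + 8×3 + 7×0 = 106
Yara: 10×4 + 8×0 + 10×2 + 10×1 + 8×1 + 7×1 = 85
Ben: 10×2 + 8×1 + 10×5 + 10×3 + 8×2 + 7×5 = 159
Kira: 10×3 + 8×2 + 10×4 + 10×2 + 8×0 + 7×4 = 134
Hiro: 10×0 + 8×3 + 10×3 + 10×5 + 8×4 + 7×3 = 157

Ben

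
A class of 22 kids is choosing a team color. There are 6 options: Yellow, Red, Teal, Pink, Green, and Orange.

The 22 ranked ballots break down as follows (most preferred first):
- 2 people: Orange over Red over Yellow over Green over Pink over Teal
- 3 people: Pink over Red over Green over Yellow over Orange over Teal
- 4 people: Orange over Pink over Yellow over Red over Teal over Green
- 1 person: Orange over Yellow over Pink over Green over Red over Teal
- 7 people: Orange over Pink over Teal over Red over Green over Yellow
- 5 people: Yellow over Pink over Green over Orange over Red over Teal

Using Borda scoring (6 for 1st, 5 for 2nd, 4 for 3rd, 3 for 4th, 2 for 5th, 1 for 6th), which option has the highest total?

Yellow: 2×4 + 3×3 + 4×4 + 1×5 + 7×1 + 5×6 = 75
Red: 2×5 + 3×5 + 4×3 + 1×2 + 7×3 + 5×2 = 70
Teal: 2×1 + 3×1 + 4×2 + 1×1 + 7×4 + 5×1 = 47
Pink: 2×2 + 3×6 + 4×5 + 1×4 + 7×5 + 5×5 = 106
Green: 2×3 + 3×4 + 4×1 + 1×3 + 7×2 + 5×4 = 59
Orange: 2×6 + 3×2 + 4×6 + 1×6 + 7×6 + 5×3 = 105

Pink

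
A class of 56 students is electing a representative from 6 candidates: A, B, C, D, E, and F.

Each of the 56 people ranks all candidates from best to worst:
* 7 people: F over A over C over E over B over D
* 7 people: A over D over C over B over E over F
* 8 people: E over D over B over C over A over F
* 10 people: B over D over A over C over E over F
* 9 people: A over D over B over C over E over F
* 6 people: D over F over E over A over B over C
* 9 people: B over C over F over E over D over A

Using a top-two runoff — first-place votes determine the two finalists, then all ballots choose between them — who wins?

Round 1 first-place votes: A 16, B 19, C 0, D 6, E 8, F 7. B and A advance.
Runoff: B is ranked above A on 27 ballots, A above B on 29.

A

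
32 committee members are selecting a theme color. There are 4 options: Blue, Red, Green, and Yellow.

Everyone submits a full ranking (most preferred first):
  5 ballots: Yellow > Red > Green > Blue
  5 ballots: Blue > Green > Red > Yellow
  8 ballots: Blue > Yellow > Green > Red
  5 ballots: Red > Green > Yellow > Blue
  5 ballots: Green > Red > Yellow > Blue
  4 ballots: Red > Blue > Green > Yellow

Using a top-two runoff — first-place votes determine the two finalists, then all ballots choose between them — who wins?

Round 1 first-place votes: Blue 13, Red 9, Green 5, Yellow 5. Blue and Red advance.
Runoff: Blue is ranked above Red on 13 ballots, Red above Blue on 19.

Red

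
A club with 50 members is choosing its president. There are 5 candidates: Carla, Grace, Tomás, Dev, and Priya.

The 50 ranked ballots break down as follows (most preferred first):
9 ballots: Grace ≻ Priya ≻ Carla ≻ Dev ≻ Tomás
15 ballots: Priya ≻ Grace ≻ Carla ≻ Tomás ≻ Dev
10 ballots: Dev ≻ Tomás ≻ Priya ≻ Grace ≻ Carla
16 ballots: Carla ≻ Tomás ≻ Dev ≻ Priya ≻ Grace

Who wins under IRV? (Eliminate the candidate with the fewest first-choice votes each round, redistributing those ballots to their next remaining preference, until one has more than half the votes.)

Round 1: Carla 16, Grace 9, Tomás 0, Dev 10, Priya 15. Tomás eliminated.
Round 2: Carla 16, Grace 9, Dev 10, Priya 15. Grace eliminated.
Round 3: Carla 16, Dev 10, Priya 24. Dev eliminated.
Round 4: Carla 16, Priya 34. Priya has a majority (≥26).

Priya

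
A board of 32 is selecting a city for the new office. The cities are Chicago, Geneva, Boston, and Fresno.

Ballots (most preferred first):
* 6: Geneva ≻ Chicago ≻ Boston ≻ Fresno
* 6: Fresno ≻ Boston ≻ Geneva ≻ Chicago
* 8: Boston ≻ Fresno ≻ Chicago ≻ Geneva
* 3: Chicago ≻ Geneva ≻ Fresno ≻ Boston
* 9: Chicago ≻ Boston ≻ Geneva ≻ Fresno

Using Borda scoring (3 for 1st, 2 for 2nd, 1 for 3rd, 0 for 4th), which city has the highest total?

Chicago: 6×2 + 6×0 + 8×1 + 3×3 + 9×3 = 56
Geneva: 6×3 + 6×1 + 8×0 + 3×2 + 9×1 = 39
Boston: 6×1 + 6×2 + 8×3 + 3×0 + 9×2 = 60
Fresno: 6×0 + 6×3 + 8×2 + 3×1 + 9×0 = 37

Boston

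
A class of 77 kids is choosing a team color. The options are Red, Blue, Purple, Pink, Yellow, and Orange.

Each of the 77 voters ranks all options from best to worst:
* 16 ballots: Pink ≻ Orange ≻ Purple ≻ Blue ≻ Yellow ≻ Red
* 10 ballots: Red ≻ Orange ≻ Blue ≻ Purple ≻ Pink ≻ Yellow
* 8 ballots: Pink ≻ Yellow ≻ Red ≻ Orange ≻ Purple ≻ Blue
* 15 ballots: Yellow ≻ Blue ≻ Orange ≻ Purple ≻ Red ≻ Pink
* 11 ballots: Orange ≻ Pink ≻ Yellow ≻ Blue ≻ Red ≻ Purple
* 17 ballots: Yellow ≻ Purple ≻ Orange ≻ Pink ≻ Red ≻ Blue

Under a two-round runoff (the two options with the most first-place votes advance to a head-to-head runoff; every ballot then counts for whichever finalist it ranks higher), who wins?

Round 1 first-place votes: Red 10, Blue 0, Purple 0, Pink 24, Yellow 32, Orange 11. Yellow and Pink advance.
Runoff: Yellow is ranked above Pink on 32 ballots, Pink above Yellow on 45.

Pink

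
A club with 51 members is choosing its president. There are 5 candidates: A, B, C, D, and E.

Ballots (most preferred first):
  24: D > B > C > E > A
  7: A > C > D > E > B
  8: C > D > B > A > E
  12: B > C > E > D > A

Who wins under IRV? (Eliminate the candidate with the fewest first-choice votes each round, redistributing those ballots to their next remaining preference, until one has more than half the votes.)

Round 1: A 7, B 12, C 8, D 24, E 0. E eliminated.
Round 2: A 7, B 12, C 8, D 24. A eliminated.
Round 3: B 12, C 15, D 24. B eliminated.
Round 4: C 27, D 24. C has a majority (≥26).

C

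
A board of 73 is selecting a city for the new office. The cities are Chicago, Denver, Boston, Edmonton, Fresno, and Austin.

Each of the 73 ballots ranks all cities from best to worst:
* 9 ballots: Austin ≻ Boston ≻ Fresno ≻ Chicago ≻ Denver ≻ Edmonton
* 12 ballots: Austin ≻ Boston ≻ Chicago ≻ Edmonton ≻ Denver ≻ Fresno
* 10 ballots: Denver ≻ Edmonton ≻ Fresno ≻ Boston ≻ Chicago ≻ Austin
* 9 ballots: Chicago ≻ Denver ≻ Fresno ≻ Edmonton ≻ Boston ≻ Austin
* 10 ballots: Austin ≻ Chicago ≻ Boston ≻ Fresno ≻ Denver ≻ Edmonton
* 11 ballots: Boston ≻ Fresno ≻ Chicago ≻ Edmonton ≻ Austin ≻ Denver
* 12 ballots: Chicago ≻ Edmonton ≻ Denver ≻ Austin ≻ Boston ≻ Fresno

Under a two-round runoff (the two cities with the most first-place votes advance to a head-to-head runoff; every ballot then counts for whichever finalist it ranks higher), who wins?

Round 1 first-place votes: Chicago 21, Denver 10, Boston 11, Edmonton 0, Fresno 0, Austin 31. Austin and Chicago advance.
Runoff: Austin is ranked above Chicago on 31 ballots, Chicago above Austin on 42.

Chicago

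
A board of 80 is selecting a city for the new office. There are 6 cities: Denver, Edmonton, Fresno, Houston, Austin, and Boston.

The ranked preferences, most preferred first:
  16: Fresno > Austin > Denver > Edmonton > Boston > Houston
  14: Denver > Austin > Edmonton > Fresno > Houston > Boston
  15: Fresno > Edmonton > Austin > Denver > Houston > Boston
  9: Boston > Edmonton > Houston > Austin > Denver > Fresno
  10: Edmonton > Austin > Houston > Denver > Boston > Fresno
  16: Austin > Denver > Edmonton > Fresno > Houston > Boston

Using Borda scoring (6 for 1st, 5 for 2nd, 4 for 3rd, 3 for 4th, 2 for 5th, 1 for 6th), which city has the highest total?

Denver: 16×4 + 14×6 + 15×3 + 9×2 + 10×3 + 16×5 = 321
Edmonton: 16×3 + 14×4 + 15×5 + 9×5 + 10×6 + 16×4 = 348
Fresno: 16×6 + 14×3 + 15×6 + 9×1 + 10×1 + 16×3 = 295
Houston: 16×1 + 14×2 + 15×2 + 9×4 + 10×4 + 16×2 = 182
Austin: 16×5 + 14×5 + 15×4 + 9×3 + 10×5 + 16×6 = 383
Boston: 16×2 + 14×1 + 15×1 + 9×6 + 10×2 + 16×1 = 151

Austin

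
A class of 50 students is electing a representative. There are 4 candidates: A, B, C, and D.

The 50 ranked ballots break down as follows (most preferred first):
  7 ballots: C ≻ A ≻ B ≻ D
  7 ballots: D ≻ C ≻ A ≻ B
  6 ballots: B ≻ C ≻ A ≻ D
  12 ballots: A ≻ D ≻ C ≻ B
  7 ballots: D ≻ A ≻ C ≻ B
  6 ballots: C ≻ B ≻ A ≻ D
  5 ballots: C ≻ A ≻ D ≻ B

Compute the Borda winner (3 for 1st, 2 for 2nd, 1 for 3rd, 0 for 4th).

A: 7×2 + 7×1 + 6×1 + 12×3 + 7×2 + 6×1 + 5×2 = 93
B: 7×1 + 7×0 + 6×3 + 12×0 + 7×0 + 6×2 + 5×0 = 37
C: 7×3 + 7×2 + 6×2 + 12×1 + 7×1 + 6×3 + 5×3 = 99
D: 7×0 + 7×3 + 6×0 + 12×2 + 7×3 + 6×0 + 5×1 = 71

C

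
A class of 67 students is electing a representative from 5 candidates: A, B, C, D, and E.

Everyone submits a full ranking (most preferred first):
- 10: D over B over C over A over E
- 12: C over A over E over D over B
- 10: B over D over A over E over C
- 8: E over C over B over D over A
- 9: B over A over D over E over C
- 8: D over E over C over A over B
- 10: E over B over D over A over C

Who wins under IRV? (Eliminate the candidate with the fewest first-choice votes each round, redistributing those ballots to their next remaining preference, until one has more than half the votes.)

E

Round 1: A 0, B 19, C 12, D 18, E 18. A eliminated.
Round 2: B 19, C 12, D 18, E 18. C eliminated.
Round 3: B 19, D 18, E 30. D eliminated.
Round 4: B 29, E 38. E has a majority (≥34).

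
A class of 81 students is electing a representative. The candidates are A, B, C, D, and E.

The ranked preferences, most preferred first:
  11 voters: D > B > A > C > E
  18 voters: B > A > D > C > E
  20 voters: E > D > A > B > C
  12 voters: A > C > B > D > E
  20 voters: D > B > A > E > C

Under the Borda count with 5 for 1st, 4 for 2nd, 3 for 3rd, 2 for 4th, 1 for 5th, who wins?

A: 11×3 + 18×4 + 20×3 + 12×5 + 20×3 = 285
B: 11×4 + 18×5 + 20×2 + 12×3 + 20×4 = 290
C: 11×2 + 18×2 + 20×1 + 12×4 + 20×1 = 146
D: 11×5 + 18×3 + 20×4 + 12×2 + 20×5 = 313
E: 11×1 + 18×1 + 20×5 + 12×1 + 20×2 = 181

D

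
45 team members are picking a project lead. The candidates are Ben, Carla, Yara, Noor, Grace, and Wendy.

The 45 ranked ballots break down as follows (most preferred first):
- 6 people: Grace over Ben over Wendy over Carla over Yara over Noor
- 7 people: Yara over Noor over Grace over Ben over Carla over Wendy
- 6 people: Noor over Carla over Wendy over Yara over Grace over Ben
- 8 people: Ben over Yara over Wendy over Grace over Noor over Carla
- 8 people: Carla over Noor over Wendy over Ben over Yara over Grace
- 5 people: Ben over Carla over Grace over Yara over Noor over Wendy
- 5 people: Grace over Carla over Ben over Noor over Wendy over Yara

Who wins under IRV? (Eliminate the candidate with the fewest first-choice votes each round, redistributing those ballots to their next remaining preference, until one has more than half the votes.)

Grace

Round 1: Ben 13, Carla 8, Yara 7, Noor 6, Grace 11, Wendy 0. Wendy eliminated.
Round 2: Ben 13, Carla 8, Yara 7, Noor 6, Grace 11. Noor eliminated.
Round 3: Ben 13, Carla 14, Yara 7, Grace 11. Yara eliminated.
Round 4: Ben 13, Carla 14, Grace 18. Ben eliminated.
Round 5: Carla 19, Grace 26. Grace has a majority (≥23).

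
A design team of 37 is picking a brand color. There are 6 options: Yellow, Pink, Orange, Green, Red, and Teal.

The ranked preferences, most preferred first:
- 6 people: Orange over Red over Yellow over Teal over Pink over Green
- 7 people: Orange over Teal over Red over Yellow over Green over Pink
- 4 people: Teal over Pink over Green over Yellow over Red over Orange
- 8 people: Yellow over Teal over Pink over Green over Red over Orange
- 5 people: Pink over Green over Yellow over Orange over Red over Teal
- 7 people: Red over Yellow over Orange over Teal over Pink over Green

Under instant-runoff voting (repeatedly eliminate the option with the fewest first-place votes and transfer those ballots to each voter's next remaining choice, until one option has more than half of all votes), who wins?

Yellow

Round 1: Yellow 8, Pink 5, Orange 13, Green 0, Red 7, Teal 4. Green eliminated.
Round 2: Yellow 8, Pink 5, Orange 13, Red 7, Teal 4. Teal eliminated.
Round 3: Yellow 8, Pink 9, Orange 13, Red 7. Red eliminated.
Round 4: Yellow 15, Pink 9, Orange 13. Pink eliminated.
Round 5: Yellow 24, Orange 13. Yellow has a majority (≥19).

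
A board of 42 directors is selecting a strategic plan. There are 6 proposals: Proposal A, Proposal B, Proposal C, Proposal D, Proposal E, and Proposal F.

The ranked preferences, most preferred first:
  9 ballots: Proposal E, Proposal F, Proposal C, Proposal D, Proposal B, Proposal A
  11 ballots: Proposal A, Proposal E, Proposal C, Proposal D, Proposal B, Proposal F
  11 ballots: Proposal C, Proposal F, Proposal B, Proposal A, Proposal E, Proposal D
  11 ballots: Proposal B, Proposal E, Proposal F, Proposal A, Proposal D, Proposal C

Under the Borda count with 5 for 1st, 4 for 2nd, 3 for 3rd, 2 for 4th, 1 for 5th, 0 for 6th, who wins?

Proposal E

Proposal A: 9×0 + 11×5 + 11×2 + 11×2 = 99
Proposal B: 9×1 + 11×1 + 11×3 + 11×5 = 108
Proposal C: 9×3 + 11×3 + 11×5 + 11×0 = 115
Proposal D: 9×2 + 11×2 + 11×0 + 11×1 = 51
Proposal E: 9×5 + 11×4 + 11×1 + 11×4 = 144
Proposal F: 9×4 + 11×0 + 11×4 + 11×3 = 113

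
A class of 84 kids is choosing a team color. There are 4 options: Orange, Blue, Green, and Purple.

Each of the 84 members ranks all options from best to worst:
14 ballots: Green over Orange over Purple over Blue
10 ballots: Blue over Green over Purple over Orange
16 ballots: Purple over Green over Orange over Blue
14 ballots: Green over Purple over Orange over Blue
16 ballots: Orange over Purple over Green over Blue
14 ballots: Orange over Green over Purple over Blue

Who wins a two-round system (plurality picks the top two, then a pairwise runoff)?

Green

Round 1 first-place votes: Orange 30, Blue 10, Green 28, Purple 16. Orange and Green advance.
Runoff: Orange is ranked above Green on 30 ballots, Green above Orange on 54.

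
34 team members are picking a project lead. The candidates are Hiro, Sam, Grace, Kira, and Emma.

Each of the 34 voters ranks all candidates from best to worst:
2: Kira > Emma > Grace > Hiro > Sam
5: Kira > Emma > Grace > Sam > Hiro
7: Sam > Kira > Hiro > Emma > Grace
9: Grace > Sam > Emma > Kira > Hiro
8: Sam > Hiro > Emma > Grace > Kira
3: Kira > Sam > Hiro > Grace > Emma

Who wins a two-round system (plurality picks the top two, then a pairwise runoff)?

Sam

Round 1 first-place votes: Hiro 0, Sam 15, Grace 9, Kira 10, Emma 0. Sam and Kira advance.
Runoff: Sam is ranked above Kira on 24 ballots, Kira above Sam on 10.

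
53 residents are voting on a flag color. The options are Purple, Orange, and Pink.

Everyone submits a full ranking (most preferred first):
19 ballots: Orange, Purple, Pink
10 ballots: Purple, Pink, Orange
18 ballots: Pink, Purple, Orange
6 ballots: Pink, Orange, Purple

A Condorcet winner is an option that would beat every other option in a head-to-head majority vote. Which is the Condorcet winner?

Purple vs Orange: 28–25
Purple vs Pink: 29–24
Purple beats every other option.

Purple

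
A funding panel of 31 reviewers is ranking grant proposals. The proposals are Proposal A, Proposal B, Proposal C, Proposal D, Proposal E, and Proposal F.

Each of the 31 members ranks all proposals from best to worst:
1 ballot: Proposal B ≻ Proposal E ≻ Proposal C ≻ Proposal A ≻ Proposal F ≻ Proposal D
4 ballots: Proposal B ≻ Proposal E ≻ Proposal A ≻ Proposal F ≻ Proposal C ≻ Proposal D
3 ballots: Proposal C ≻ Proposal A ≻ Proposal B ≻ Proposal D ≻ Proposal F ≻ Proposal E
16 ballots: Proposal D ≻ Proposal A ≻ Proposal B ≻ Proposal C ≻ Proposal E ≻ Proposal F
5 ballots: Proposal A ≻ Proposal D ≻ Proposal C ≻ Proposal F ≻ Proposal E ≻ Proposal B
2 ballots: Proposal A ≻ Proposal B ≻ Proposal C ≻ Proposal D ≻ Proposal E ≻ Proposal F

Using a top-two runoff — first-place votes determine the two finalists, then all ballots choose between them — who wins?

Round 1 first-place votes: Proposal A 7, Proposal B 5, Proposal C 3, Proposal D 16, Proposal E 0, Proposal F 0. Proposal D and Proposal A advance.
Runoff: Proposal D is ranked above Proposal A on 16 ballots, Proposal A above Proposal D on 15.

Proposal D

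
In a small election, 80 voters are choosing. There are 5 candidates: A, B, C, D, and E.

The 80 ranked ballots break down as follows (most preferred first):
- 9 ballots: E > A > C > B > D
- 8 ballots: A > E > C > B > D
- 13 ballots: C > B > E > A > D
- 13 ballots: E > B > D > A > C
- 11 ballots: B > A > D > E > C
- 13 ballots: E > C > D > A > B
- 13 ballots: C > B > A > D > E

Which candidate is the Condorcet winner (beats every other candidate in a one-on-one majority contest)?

E vs A: 48–32
E vs B: 43–37
E vs C: 54–26
E vs D: 56–24
E beats every other candidate.

E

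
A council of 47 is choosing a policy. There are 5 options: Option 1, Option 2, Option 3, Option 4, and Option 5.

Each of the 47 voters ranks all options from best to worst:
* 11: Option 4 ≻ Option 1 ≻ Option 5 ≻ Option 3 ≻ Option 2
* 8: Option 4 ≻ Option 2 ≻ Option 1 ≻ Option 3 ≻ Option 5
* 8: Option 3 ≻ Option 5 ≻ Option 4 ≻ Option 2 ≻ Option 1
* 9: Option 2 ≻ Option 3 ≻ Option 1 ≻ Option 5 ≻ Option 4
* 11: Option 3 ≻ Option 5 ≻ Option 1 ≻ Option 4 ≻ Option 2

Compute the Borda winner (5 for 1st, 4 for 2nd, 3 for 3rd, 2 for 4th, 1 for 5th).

Option 3

Option 1: 11×4 + 8×3 + 8×1 + 9×3 + 11×3 = 136
Option 2: 11×1 + 8×4 + 8×2 + 9×5 + 11×1 = 115
Option 3: 11×2 + 8×2 + 8×5 + 9×4 + 11×5 = 169
Option 4: 11×5 + 8×5 + 8×3 + 9×1 + 11×2 = 150
Option 5: 11×3 + 8×1 + 8×4 + 9×2 + 11×4 = 135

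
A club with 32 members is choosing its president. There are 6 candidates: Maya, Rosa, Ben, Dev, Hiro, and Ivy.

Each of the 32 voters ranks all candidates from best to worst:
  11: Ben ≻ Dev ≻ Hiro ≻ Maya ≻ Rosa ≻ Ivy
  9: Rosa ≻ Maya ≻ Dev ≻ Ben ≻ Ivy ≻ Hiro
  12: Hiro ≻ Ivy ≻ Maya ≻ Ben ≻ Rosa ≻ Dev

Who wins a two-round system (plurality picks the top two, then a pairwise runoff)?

Ben

Round 1 first-place votes: Maya 0, Rosa 9, Ben 11, Dev 0, Hiro 12, Ivy 0. Hiro and Ben advance.
Runoff: Hiro is ranked above Ben on 12 ballots, Ben above Hiro on 20.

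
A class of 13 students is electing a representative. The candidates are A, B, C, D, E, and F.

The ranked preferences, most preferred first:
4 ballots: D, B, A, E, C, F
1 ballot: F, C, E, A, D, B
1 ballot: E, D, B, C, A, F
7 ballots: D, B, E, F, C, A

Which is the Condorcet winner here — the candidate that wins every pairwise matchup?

D vs A: 12–1
D vs B: 13–0
D vs C: 12–1
D vs E: 11–2
D vs F: 12–1
D beats every other candidate.

D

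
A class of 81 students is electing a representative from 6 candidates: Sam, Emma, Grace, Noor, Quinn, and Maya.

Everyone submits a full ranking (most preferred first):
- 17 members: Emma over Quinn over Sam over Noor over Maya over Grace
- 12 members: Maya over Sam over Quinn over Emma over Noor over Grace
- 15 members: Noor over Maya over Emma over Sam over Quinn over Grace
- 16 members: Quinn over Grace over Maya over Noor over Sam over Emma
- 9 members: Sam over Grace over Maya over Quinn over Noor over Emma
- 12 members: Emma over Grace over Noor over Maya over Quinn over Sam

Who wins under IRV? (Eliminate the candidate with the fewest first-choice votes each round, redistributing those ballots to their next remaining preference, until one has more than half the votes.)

Round 1: Sam 9, Emma 29, Grace 0, Noor 15, Quinn 16, Maya 12. Grace eliminated.
Round 2: Sam 9, Emma 29, Noor 15, Quinn 16, Maya 12. Sam eliminated.
Round 3: Emma 29, Noor 15, Quinn 16, Maya 21. Noor eliminated.
Round 4: Emma 29, Quinn 16, Maya 36. Quinn eliminated.
Round 5: Emma 29, Maya 52. Maya has a majority (≥41).

Maya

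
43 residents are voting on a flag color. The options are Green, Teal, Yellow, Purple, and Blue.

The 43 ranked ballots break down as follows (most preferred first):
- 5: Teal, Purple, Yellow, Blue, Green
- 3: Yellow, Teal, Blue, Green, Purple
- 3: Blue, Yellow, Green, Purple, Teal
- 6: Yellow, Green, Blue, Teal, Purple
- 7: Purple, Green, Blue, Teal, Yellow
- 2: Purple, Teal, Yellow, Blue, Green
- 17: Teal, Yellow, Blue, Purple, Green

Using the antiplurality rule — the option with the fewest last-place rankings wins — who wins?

Blue

Last-place votes: Green 24, Teal 3, Yellow 7, Purple 9, Blue 0.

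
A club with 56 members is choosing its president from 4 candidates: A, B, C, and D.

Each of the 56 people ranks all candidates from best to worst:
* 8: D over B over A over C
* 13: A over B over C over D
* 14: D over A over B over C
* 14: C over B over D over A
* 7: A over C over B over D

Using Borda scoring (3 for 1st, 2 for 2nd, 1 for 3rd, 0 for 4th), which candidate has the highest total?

A

A: 8×1 + 13×3 + 14×2 + 14×0 + 7×3 = 96
B: 8×2 + 13×2 + 14×1 + 14×2 + 7×1 = 91
C: 8×0 + 13×1 + 14×0 + 14×3 + 7×2 = 69
D: 8×3 + 13×0 + 14×3 + 14×1 + 7×0 = 80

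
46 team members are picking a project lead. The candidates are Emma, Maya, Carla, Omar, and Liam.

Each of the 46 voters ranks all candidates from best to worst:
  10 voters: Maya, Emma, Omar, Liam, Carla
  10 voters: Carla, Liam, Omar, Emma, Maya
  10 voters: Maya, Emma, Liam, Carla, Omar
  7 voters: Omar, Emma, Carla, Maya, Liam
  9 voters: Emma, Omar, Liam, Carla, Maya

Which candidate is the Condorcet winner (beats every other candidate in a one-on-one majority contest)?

Emma vs Maya: 26–20
Emma vs Carla: 36–10
Emma vs Omar: 29–17
Emma vs Liam: 36–10
Emma beats every other candidate.

Emma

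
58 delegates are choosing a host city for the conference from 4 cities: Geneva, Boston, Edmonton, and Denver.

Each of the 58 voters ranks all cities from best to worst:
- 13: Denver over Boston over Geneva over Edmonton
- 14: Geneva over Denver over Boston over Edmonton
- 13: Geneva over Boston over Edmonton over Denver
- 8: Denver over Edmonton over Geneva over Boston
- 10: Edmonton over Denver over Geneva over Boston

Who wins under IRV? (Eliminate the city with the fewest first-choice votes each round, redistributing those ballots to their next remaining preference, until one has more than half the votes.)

Round 1: Geneva 27, Boston 0, Edmonton 10, Denver 21. Boston eliminated.
Round 2: Geneva 27, Edmonton 10, Denver 21. Edmonton eliminated.
Round 3: Geneva 27, Denver 31. Denver has a majority (≥30).

Denver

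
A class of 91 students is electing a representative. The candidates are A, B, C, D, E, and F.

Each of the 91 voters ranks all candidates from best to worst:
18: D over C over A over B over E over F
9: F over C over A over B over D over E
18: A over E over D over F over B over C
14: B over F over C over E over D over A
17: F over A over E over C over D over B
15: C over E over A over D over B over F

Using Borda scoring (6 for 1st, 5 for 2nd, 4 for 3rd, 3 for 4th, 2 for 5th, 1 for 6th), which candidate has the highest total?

A: 18×4 + 9×4 + 18×6 + 14×1 + 17×5 + 15×4 = 375
B: 18×3 + 9×3 + 18×2 + 14×6 + 17×1 + 15×2 = 248
C: 18×5 + 9×5 + 18×1 + 14×4 + 17×3 + 15×6 = 350
D: 18×6 + 9×2 + 18×4 + 14×2 + 17×2 + 15×3 = 305
E: 18×2 + 9×1 + 18×5 + 14×3 + 17×4 + 15×5 = 320
F: 18×1 + 9×6 + 18×3 + 14×5 + 17×6 + 15×1 = 313

A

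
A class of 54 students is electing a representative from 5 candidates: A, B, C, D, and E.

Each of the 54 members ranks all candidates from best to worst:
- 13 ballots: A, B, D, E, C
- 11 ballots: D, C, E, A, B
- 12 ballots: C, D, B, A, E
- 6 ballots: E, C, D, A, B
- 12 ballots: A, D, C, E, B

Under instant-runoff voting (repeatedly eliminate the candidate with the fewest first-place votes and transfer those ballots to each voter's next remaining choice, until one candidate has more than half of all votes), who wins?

Round 1: A 25, B 0, C 12, D 11, E 6. B eliminated.
Round 2: A 25, C 12, D 11, E 6. E eliminated.
Round 3: A 25, C 18, D 11. D eliminated.
Round 4: A 25, C 29. C has a majority (≥28).

C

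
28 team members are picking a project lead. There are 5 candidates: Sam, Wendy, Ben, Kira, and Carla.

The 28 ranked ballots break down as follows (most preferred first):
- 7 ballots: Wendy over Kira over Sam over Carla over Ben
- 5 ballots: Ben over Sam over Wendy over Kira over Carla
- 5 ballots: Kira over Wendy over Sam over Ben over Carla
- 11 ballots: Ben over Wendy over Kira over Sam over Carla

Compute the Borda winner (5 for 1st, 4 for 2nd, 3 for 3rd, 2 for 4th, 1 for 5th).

Wendy

Sam: 7×3 + 5×4 + 5×3 + 11×2 = 78
Wendy: 7×5 + 5×3 + 5×4 + 11×4 = 114
Ben: 7×1 + 5×5 + 5×2 + 11×5 = 97
Kira: 7×4 + 5×2 + 5×5 + 11×3 = 96
Carla: 7×2 + 5×1 + 5×1 + 11×1 = 35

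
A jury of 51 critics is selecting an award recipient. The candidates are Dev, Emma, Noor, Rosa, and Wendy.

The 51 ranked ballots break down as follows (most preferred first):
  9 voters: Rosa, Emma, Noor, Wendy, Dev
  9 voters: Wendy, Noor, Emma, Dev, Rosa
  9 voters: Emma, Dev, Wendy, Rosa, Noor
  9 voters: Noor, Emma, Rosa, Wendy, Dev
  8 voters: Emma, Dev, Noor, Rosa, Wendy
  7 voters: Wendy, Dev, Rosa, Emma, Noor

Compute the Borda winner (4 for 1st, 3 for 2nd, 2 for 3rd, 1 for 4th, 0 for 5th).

Dev: 9×0 + 9×1 + 9×3 + 9×0 + 8×3 + 7×3 = 81
Emma: 9×3 + 9×2 + 9×4 + 9×3 + 8×4 + 7×1 = 147
Noor: 9×2 + 9×3 + 9×0 + 9×4 + 8×2 + 7×0 = 97
Rosa: 9×4 + 9×0 + 9×1 + 9×2 + 8×1 + 7×2 = 85
Wendy: 9×1 + 9×4 + 9×2 + 9×1 + 8×0 + 7×4 = 100

Emma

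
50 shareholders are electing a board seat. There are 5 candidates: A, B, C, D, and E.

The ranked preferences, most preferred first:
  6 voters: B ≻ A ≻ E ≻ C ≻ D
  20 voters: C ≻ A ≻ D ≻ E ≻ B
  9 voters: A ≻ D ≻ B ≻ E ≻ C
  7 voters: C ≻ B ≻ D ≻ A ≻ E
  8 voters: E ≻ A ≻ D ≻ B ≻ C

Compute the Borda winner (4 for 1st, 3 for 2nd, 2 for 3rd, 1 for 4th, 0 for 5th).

A: 6×3 + 20×3 + 9×4 + 7×1 + 8×3 = 145
B: 6×4 + 20×0 + 9×2 + 7×3 + 8×1 = 71
C: 6×1 + 20×4 + 9×0 + 7×4 + 8×0 = 114
D: 6×0 + 20×2 + 9×3 + 7×2 + 8×2 = 97
E: 6×2 + 20×1 + 9×1 + 7×0 + 8×4 = 73

A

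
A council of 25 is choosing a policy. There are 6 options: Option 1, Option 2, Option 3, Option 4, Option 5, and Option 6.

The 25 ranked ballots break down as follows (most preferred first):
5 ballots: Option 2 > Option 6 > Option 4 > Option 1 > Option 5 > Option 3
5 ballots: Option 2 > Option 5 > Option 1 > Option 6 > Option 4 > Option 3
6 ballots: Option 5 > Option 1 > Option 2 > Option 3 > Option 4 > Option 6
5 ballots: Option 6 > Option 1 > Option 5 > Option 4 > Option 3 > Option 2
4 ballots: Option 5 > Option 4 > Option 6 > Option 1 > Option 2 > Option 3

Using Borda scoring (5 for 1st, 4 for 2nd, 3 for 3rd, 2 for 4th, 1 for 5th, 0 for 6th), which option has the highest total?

Option 1: 5×2 + 5×3 + 6×4 + 5×4 + 4×2 = 77
Option 2: 5×5 + 5×5 + 6×3 + 5×0 + 4×1 = 72
Option 3: 5×0 + 5×0 + 6×2 + 5×1 + 4×0 = 17
Option 4: 5×3 + 5×1 + 6×1 + 5×2 + 4×4 = 52
Option 5: 5×1 + 5×4 + 6×5 + 5×3 + 4×5 = 90
Option 6: 5×4 + 5×2 + 6×0 + 5×5 + 4×3 = 67

Option 5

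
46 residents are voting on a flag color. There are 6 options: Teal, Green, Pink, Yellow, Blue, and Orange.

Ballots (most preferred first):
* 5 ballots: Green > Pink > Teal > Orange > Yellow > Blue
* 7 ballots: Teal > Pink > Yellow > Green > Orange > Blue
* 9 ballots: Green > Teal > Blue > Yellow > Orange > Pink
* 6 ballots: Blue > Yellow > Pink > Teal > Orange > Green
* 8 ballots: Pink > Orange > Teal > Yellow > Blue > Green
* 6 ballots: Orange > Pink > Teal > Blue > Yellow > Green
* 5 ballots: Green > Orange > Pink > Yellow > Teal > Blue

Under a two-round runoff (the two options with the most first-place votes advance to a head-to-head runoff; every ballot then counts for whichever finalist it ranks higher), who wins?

Pink

Round 1 first-place votes: Teal 7, Green 19, Pink 8, Yellow 0, Blue 6, Orange 6. Green and Pink advance.
Runoff: Green is ranked above Pink on 19 ballots, Pink above Green on 27.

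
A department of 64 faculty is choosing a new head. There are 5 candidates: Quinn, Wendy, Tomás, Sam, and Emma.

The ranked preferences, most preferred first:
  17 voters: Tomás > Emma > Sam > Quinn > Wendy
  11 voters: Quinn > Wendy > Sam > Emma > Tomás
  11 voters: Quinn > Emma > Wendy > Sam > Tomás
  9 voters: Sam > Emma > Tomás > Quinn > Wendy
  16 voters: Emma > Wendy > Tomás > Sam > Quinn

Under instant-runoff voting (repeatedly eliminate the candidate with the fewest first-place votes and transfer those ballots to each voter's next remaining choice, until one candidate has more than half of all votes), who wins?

Emma

Round 1: Quinn 22, Wendy 0, Tomás 17, Sam 9, Emma 16. Wendy eliminated.
Round 2: Quinn 22, Tomás 17, Sam 9, Emma 16. Sam eliminated.
Round 3: Quinn 22, Tomás 17, Emma 25. Tomás eliminated.
Round 4: Quinn 22, Emma 42. Emma has a majority (≥33).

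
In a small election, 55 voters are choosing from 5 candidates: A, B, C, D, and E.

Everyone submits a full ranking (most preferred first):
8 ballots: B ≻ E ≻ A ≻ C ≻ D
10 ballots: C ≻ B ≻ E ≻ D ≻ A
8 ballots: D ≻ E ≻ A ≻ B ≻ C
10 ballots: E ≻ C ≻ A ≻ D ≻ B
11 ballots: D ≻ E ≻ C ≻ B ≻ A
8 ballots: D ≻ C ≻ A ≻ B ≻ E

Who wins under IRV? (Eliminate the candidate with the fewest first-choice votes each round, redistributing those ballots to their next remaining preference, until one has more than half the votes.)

E

Round 1: A 0, B 8, C 10, D 27, E 10. A eliminated.
Round 2: B 8, C 10, D 27, E 10. B eliminated.
Round 3: C 10, D 27, E 18. C eliminated.
Round 4: D 27, E 28. E has a majority (≥28).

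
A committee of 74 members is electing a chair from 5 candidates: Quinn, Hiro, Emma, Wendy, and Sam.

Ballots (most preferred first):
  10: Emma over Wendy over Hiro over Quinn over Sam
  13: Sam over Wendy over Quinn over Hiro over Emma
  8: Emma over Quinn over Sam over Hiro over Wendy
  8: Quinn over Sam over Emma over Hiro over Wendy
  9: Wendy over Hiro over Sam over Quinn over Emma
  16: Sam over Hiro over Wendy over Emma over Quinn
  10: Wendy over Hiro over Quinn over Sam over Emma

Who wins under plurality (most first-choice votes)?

First-place votes: Quinn 8, Hiro 0, Emma 18, Wendy 19, Sam 29.

Sam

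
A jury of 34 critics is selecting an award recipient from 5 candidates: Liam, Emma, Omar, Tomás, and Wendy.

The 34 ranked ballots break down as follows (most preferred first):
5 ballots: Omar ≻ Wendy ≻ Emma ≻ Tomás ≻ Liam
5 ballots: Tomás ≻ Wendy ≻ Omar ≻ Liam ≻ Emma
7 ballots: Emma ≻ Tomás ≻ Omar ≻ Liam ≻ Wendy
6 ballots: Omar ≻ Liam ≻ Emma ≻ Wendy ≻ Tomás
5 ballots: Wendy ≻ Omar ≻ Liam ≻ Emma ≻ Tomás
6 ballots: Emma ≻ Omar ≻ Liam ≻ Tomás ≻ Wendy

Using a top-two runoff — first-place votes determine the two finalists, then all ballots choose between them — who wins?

Omar

Round 1 first-place votes: Liam 0, Emma 13, Omar 11, Tomás 5, Wendy 5. Emma and Omar advance.
Runoff: Emma is ranked above Omar on 13 ballots, Omar above Emma on 21.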